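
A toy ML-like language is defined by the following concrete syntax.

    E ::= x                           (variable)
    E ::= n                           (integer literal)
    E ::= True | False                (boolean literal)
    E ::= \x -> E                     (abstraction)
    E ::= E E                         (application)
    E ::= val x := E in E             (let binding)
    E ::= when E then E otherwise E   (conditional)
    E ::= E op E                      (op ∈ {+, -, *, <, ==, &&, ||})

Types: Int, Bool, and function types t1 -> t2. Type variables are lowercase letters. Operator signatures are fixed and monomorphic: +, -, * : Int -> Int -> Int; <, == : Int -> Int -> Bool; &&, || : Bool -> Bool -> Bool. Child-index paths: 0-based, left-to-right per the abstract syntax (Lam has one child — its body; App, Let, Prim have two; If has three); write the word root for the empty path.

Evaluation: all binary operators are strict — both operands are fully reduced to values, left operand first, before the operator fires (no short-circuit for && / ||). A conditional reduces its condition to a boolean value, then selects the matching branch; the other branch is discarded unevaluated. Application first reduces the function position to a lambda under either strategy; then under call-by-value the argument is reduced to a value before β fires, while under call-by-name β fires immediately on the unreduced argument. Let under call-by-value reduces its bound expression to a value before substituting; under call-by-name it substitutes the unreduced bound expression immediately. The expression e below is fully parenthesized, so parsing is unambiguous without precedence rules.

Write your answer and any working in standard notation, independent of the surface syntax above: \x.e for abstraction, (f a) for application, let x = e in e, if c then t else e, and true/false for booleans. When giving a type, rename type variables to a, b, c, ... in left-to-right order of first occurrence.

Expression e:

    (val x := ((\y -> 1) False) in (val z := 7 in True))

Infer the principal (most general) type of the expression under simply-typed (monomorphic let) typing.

Derivation:
\y._ : a -> Int
  unify a -> Int ~ Bool -> b
  unify a ~ Bool
  unify Int ~ b
_ _ : Int
let x : Int
let z : Int

Answer: Bool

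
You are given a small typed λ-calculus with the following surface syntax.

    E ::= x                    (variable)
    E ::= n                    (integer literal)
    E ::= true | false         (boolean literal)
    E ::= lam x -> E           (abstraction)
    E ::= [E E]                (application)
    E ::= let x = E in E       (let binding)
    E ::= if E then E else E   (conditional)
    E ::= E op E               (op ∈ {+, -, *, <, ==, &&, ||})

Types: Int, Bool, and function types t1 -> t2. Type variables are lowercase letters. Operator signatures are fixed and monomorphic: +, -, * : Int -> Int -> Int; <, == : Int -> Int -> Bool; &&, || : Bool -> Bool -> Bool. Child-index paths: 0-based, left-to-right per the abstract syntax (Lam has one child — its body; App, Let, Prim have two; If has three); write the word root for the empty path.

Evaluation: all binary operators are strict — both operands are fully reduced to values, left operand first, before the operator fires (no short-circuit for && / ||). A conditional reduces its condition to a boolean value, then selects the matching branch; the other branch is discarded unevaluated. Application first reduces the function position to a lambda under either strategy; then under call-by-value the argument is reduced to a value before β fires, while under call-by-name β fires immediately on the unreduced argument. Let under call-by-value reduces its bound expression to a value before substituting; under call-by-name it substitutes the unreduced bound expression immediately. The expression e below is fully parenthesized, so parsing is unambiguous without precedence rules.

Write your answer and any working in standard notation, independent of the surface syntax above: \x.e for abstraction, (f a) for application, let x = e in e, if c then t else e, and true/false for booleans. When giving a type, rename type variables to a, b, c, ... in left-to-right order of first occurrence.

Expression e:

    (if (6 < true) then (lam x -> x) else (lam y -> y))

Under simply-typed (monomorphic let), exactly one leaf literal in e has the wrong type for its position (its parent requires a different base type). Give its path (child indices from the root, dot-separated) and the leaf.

Answer: 0.1 : true

Trace:
  unify Int ~ Int
  unify Bool ~ Int
  FAIL: mismatch Bool ~ Int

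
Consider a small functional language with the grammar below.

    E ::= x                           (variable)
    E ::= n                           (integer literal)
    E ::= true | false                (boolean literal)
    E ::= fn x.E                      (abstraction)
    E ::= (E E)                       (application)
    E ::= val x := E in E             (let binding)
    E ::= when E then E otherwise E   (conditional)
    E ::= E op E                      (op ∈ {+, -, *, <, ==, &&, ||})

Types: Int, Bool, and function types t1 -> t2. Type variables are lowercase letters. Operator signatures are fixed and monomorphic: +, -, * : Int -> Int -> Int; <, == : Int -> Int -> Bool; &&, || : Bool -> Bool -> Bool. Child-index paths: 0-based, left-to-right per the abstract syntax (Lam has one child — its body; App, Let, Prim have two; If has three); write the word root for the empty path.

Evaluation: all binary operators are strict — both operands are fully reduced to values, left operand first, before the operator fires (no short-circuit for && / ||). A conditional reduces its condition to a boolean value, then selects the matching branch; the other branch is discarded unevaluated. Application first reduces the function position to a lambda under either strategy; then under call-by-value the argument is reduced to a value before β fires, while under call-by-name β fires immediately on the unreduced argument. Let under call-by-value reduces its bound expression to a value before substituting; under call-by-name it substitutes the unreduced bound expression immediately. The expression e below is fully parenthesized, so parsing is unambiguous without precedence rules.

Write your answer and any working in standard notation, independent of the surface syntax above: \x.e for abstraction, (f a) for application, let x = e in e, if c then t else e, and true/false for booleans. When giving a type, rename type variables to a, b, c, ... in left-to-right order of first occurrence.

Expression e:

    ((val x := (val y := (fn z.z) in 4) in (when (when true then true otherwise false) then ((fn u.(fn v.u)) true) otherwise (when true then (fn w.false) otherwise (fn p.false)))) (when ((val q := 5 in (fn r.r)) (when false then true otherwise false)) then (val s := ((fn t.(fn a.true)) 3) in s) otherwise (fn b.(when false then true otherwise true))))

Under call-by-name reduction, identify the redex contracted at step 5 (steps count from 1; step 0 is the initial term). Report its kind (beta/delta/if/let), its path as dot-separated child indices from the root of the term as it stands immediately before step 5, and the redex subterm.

Derivation:
step 0: ((let x = (let y = (\z.z) in 4) in (if (if true then true else false) then ((\u.(\v.u)) true) else (if true then (\w.false) else (\p.false)))) (if ((let q = 5 in (\r.r)) (if false then true else false)) then (let s = ((\t.(\a.true)) 3) in s) else (\b.(if false then true else true))))
step 1: [let@0] ((if (if true then true else false) then ((\u.(\v.u)) true) else (if true then (\w.false) else (\p.false))) (if ((let q = 5 in (\r.r)) (if false then true else false)) then (let s = ((\t.(\a.true)) 3) in s) else (\b.(if false then true else true))))
step 2: [if@0.0] ((if true then ((\u.(\v.u)) true) else (if true then (\w.false) else (\p.false))) (if ((let q = 5 in (\r.r)) (if false then true else false)) then (let s = ((\t.(\a.true)) 3) in s) else (\b.(if false then true else true))))
step 3: [if@0] (((\u.(\v.u)) true) (if ((let q = 5 in (\r.r)) (if false then true else false)) then (let s = ((\t.(\a.true)) 3) in s) else (\b.(if false then true else true))))
step 4: [beta@0] ((\v.true) (if ((let q = 5 in (\r.r)) (if false then true else false)) then (let s = ((\t.(\a.true)) 3) in s) else (\b.(if false then true else true))))
step 5: [beta@root] true

Answer: beta at root : ((\v.true) (if ((let q = 5 in (\r.r)) (if false then true else false)) then (let s = ((\t.(\a.true)) 3) in s) else (\b.(if false then true else true))))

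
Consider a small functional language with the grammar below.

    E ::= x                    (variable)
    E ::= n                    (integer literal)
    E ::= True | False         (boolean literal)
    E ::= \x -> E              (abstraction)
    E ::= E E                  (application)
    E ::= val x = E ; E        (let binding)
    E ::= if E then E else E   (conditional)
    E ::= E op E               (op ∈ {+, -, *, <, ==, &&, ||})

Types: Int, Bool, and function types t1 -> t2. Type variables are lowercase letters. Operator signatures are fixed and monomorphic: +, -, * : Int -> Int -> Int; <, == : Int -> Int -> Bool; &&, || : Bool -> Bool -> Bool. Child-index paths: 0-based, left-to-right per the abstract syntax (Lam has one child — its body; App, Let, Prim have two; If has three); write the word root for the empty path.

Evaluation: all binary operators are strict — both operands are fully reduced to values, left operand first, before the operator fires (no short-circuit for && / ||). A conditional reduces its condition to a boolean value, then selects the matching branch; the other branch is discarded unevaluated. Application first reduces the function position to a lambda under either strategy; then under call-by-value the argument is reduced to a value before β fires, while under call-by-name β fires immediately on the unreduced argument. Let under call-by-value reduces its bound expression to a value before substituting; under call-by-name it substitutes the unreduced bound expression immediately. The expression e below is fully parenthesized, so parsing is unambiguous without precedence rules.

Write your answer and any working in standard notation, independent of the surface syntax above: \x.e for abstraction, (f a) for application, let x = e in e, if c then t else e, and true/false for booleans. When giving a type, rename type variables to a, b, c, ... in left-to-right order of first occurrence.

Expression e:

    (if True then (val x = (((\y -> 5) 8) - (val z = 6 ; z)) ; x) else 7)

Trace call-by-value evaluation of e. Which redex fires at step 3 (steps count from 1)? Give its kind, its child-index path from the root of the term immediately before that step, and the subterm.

Derivation:
step 0: (if true then (let x = (((\y.5) 8) - (let z = 6 in z)) in x) else 7)
step 1: [if@root] (let x = (((\y.5) 8) - (let z = 6 in z)) in x)
step 2: [beta@0.0] (let x = (5 - (let z = 6 in z)) in x)
step 3: [let@0.1] (let x = (5 - 6) in x)

Answer: let at 0.1 : (let z = 6 in z)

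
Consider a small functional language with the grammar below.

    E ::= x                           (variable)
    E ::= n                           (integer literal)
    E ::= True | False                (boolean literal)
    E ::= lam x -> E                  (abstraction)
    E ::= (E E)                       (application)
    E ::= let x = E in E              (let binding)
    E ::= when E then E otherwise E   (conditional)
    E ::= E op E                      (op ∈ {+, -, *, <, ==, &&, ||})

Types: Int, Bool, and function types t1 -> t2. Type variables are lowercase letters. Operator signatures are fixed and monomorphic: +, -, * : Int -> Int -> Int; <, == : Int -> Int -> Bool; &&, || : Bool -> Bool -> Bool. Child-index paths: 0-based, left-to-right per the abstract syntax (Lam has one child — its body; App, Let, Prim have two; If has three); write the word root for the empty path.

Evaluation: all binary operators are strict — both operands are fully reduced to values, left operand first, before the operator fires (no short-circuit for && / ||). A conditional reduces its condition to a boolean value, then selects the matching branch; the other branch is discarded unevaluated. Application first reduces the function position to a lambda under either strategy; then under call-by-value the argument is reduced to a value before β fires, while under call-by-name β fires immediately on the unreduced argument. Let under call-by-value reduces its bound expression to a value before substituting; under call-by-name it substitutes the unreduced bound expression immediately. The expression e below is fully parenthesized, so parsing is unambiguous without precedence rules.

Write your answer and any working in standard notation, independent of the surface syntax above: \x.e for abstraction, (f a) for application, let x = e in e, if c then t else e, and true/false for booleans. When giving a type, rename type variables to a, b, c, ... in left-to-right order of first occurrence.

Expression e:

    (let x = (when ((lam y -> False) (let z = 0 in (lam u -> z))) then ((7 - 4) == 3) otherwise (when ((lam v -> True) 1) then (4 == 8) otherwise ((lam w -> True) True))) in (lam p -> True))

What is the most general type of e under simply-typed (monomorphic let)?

Answer: a -> Bool

Working:
\y._ : a -> Bool
let z : Int
z : Int
\u._ : b -> Int
  unify a -> Bool ~ (b -> Int) -> c
  unify a ~ b -> Int
  unify Bool ~ c
_ _ : Bool
  unify Bool ~ Bool
  unify Int ~ Int
  unify Int ~ Int
  unify Int ~ Int
  unify Int ~ Int
\v._ : d -> Bool
  unify d -> Bool ~ Int -> e
  unify d ~ Int
  unify Bool ~ e
_ _ : Bool
  unify Bool ~ Bool
  unify Int ~ Int
  unify Int ~ Int
\w._ : f -> Bool
  unify f -> Bool ~ Bool -> g
  unify f ~ Bool
  unify Bool ~ g
_ _ : Bool
  unify Bool ~ Bool
  unify Bool ~ Bool
let x : Bool
\p._ : h -> Bool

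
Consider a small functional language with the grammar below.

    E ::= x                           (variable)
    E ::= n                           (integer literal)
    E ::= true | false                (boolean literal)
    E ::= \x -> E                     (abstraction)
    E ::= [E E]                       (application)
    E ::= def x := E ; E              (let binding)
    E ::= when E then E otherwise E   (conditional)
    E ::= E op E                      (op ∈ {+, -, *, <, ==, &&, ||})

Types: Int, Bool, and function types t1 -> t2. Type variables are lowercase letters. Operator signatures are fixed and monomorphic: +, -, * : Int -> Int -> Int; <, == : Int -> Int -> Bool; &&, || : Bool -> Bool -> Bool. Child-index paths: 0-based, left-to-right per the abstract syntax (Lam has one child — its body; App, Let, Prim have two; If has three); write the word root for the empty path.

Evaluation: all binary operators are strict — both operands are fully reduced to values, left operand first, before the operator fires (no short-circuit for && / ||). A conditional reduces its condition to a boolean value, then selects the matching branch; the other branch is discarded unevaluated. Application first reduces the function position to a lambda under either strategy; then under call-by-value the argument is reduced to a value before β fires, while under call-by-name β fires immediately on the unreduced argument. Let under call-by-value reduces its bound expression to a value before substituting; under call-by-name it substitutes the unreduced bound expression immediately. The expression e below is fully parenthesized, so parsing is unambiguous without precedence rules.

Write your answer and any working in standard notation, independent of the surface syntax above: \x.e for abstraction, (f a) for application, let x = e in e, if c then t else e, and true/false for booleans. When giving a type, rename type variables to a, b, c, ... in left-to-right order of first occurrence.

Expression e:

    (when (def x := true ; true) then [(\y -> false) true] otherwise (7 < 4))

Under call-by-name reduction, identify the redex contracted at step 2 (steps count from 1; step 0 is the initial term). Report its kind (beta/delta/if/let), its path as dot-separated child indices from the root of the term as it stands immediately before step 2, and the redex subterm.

Answer: if at root : (if true then ((\y.false) true) else (7 < 4))

Working:
step 0: (if (let x = true in true) then ((\y.false) true) else (7 < 4))
step 1: [let@0] (if true then ((\y.false) true) else (7 < 4))
step 2: [if@root] ((\y.false) true)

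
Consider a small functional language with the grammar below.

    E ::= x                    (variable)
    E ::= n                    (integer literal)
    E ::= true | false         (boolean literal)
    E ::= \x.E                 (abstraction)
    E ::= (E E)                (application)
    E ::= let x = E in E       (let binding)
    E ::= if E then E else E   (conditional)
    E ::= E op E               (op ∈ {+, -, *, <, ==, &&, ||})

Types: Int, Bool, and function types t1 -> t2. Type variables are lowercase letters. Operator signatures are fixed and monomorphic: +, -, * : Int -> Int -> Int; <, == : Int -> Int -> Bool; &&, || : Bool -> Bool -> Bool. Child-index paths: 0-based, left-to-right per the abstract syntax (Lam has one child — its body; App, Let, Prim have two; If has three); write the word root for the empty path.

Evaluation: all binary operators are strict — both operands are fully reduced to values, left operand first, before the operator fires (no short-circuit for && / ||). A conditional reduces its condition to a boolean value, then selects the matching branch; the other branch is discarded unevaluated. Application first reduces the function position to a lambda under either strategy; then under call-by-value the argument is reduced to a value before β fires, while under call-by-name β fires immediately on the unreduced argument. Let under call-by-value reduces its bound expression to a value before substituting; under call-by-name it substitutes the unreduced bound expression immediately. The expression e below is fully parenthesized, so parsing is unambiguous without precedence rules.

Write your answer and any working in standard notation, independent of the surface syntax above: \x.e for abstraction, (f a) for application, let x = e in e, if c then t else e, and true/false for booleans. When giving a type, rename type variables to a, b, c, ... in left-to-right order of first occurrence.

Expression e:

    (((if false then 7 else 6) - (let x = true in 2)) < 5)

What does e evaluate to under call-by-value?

Trace:
step 0: (((if false then 7 else 6) - (let x = true in 2)) < 5)
step 1: [if@0.0] ((6 - (let x = true in 2)) < 5)
step 2: [let@0.1] ((6 - 2) < 5)
step 3: [delta@0] (4 < 5)
step 4: [delta@root] true

Answer: true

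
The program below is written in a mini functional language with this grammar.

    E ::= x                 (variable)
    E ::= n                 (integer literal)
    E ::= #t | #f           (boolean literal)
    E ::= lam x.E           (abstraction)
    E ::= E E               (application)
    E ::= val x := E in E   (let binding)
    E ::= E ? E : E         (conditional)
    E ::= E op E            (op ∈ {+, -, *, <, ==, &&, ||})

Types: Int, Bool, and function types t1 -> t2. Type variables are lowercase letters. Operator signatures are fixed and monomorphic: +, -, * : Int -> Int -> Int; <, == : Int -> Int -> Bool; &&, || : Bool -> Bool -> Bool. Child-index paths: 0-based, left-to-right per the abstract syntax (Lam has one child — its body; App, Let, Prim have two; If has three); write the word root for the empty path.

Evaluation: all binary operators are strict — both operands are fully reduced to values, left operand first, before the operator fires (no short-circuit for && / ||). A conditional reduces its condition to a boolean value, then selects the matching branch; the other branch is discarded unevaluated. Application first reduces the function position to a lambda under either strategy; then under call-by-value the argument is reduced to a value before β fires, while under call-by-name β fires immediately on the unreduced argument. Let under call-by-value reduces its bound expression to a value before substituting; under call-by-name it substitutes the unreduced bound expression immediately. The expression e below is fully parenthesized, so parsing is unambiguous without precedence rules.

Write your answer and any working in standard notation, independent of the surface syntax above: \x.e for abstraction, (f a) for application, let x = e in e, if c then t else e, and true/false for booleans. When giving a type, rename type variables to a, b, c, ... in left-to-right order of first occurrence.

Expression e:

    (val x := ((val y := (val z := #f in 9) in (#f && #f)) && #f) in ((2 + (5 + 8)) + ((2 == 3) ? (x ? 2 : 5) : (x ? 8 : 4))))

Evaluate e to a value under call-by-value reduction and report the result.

Answer: 19

Derivation:
step 0: (let x = ((let y = (let z = false in 9) in (false && false)) && false) in ((2 + (5 + 8)) + (if (2 == 3) then (if x then 2 else 5) else (if x then 8 else 4))))
step 1: [let@0.0.0] (let x = ((let y = 9 in (false && false)) && false) in ((2 + (5 + 8)) + (if (2 == 3) then (if x then 2 else 5) else (if x then 8 else 4))))
step 2: [let@0.0] (let x = ((false && false) && false) in ((2 + (5 + 8)) + (if (2 == 3) then (if x then 2 else 5) else (if x then 8 else 4))))
step 3: [delta@0.0] (let x = (false && false) in ((2 + (5 + 8)) + (if (2 == 3) then (if x then 2 else 5) else (if x then 8 else 4))))
step 4: [delta@0] (let x = false in ((2 + (5 + 8)) + (if (2 == 3) then (if x then 2 else 5) else (if x then 8 else 4))))
step 5: [let@root] ((2 + (5 + 8)) + (if (2 == 3) then (if false then 2 else 5) else (if false then 8 else 4)))
step 6: [delta@0.1] ((2 + 13) + (if (2 == 3) then (if false then 2 else 5) else (if false then 8 else 4)))
step 7: [delta@0] (15 + (if (2 == 3) then (if false then 2 else 5) else (if false then 8 else 4)))
step 8: [delta@1.0] (15 + (if false then (if false then 2 else 5) else (if false then 8 else 4)))
step 9: [if@1] (15 + (if false then 8 else 4))
step 10: [if@1] (15 + 4)
step 11: [delta@root] 19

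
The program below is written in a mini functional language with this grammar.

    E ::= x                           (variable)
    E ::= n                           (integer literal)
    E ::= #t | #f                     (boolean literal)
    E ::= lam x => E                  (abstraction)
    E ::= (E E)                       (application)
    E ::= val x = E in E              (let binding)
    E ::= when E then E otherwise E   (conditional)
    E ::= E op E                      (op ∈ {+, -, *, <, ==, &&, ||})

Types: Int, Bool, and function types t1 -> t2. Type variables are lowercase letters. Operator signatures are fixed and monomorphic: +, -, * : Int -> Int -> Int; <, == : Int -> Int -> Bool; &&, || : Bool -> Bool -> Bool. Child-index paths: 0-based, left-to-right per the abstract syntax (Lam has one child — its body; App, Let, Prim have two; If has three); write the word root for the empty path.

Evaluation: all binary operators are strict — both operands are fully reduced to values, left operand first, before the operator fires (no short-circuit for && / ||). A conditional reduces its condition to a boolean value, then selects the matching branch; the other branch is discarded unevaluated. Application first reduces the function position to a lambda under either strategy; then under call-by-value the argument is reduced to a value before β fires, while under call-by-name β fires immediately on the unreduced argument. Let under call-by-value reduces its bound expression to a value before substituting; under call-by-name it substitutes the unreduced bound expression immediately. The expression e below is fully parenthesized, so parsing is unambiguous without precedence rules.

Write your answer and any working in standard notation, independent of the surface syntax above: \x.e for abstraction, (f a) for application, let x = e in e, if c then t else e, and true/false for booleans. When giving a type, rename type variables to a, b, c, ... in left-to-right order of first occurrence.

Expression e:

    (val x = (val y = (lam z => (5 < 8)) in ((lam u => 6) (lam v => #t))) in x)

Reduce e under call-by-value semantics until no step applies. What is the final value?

Derivation:
step 0: (let x = (let y = (\z.(5 < 8)) in ((\u.6) (\v.true))) in x)
step 1: [let@0] (let x = ((\u.6) (\v.true)) in x)
step 2: [beta@0] (let x = 6 in x)
step 3: [let@root] 6

Answer: 6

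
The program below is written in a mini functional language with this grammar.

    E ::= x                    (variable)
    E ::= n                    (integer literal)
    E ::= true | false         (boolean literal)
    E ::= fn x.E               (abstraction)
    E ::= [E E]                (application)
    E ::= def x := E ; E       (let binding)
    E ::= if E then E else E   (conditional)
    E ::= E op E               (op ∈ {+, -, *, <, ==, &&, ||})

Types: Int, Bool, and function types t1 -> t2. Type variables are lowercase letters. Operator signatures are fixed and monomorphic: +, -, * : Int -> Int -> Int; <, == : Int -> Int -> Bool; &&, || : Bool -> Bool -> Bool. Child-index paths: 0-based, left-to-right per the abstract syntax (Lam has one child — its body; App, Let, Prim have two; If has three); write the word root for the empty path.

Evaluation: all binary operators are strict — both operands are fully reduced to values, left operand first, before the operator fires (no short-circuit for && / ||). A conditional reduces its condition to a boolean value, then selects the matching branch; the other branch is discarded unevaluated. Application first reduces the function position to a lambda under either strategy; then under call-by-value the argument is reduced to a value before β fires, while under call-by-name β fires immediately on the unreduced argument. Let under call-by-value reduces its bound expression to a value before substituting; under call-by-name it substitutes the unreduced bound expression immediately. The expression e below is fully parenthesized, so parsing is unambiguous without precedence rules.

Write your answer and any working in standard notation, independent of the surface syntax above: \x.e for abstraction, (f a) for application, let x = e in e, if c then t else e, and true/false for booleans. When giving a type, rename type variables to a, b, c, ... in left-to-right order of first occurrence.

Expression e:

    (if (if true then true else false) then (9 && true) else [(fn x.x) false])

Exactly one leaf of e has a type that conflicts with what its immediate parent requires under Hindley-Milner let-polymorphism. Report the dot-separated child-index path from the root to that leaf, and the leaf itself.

Answer: 1.0 : 9

Trace:
  unify Bool ~ Bool
  unify Bool ~ Bool
  unify Bool ~ Bool
  unify Int ~ Bool
  FAIL: mismatch Int ~ Bool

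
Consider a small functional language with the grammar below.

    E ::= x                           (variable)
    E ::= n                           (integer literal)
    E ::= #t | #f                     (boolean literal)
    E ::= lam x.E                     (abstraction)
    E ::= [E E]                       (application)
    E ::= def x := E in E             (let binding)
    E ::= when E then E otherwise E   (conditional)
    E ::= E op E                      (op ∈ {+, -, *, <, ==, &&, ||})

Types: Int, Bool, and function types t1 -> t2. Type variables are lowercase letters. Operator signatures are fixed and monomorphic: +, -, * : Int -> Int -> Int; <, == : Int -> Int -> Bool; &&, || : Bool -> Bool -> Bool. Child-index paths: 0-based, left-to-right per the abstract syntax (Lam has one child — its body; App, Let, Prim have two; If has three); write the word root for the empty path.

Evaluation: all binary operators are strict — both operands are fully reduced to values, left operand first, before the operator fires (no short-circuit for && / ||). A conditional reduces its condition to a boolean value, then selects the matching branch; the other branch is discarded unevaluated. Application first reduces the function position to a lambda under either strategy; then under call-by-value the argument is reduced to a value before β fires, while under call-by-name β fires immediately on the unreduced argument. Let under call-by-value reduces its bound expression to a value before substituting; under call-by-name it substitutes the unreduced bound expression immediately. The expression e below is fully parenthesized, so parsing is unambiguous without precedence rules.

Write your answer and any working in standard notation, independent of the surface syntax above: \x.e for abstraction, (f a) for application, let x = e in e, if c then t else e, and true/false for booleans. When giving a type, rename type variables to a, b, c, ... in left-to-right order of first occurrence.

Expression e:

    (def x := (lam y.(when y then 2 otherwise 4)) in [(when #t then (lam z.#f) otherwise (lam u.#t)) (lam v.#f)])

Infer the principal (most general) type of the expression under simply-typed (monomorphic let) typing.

Answer: Bool

Trace:
y : a
  unify a ~ Bool
  unify Int ~ Int
\y._ : Bool -> Int
let x : Bool -> Int
  unify Bool ~ Bool
\z._ : b -> Bool
\u._ : c -> Bool
  unify b -> Bool ~ c -> Bool
  unify b ~ c
  unify Bool ~ Bool
\v._ : d -> Bool
  unify c -> Bool ~ (d -> Bool) -> e
  unify c ~ d -> Bool
  unify Bool ~ e
_ _ : Bool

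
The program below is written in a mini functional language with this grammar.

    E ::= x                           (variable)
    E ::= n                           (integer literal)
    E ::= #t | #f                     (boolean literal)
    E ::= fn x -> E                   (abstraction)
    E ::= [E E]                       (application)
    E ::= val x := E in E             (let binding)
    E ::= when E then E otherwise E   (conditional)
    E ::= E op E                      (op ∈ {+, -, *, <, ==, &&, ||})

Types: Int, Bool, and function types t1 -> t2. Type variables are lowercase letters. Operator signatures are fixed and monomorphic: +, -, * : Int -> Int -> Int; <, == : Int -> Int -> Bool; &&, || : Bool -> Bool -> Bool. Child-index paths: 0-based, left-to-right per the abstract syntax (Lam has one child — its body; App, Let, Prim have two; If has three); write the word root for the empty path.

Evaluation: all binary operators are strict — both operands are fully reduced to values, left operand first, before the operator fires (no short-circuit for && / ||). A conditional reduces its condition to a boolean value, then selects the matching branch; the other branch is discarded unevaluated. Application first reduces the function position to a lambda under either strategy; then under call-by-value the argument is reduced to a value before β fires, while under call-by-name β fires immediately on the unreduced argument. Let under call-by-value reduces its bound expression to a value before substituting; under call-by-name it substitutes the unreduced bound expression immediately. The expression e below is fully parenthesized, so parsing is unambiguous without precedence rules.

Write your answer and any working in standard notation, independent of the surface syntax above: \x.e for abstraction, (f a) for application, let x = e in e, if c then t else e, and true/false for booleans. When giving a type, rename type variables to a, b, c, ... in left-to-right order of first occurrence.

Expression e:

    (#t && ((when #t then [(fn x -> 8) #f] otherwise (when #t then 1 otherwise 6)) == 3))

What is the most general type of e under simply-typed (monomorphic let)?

Trace:
  unify Bool ~ Bool
  unify Bool ~ Bool
\x._ : a -> Int
  unify a -> Int ~ Bool -> b
  unify a ~ Bool
  unify Int ~ b
_ _ : Int
  unify Bool ~ Bool
  unify Int ~ Int
  unify Int ~ Int
  unify Int ~ Int
  unify Int ~ Int
  unify Bool ~ Bool

Answer: Bool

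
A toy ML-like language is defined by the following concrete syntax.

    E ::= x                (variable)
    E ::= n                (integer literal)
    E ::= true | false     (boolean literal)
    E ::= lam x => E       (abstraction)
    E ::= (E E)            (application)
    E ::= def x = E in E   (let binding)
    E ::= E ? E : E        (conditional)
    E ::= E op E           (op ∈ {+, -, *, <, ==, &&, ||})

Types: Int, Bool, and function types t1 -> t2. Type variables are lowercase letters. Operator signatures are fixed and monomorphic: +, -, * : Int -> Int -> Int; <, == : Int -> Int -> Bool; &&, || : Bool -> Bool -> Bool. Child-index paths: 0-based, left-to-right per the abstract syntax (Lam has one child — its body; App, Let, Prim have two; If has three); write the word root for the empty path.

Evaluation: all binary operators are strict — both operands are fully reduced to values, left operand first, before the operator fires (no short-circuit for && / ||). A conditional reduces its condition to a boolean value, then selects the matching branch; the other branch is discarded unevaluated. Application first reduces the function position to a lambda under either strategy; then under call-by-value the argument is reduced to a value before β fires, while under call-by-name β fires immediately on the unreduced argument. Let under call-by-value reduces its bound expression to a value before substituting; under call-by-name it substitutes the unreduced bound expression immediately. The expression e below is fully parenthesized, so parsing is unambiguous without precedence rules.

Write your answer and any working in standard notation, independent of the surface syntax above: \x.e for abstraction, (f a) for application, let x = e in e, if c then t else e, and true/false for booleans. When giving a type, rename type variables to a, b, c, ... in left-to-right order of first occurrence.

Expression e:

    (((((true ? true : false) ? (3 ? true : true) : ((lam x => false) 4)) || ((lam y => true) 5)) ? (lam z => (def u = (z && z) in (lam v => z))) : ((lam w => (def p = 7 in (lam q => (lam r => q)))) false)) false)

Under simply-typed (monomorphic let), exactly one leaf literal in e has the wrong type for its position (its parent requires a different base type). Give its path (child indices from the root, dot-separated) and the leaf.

Derivation:
  unify Bool ~ Bool
  unify Bool ~ Bool
  unify Bool ~ Bool
  unify Int ~ Bool
  FAIL: mismatch Int ~ Bool

Answer: 0.0.0.1.0 : 3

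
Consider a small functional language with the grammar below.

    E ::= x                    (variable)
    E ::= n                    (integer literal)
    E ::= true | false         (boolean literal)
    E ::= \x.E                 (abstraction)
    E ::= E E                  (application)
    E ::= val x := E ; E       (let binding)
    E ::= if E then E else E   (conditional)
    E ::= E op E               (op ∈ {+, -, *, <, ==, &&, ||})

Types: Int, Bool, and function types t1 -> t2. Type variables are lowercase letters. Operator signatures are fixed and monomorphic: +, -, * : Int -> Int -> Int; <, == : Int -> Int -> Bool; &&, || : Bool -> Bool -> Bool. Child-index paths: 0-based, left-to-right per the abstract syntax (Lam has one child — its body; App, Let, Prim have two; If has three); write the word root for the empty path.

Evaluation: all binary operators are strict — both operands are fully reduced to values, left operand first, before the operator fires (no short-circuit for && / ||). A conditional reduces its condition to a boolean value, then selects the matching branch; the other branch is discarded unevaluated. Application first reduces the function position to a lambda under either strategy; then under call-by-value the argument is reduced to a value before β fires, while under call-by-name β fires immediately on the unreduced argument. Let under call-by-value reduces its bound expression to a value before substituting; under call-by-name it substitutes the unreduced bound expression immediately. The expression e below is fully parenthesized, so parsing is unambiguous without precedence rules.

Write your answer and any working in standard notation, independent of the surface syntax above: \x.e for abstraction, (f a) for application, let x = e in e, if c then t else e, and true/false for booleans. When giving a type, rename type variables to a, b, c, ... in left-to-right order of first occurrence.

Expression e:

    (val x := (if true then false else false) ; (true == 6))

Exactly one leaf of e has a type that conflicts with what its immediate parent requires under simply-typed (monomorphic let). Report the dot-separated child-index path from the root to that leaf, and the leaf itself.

Answer: 1.0 : true

Derivation:
  unify Bool ~ Bool
  unify Bool ~ Bool
let x : Bool
  unify Bool ~ Int
  FAIL: mismatch Bool ~ Int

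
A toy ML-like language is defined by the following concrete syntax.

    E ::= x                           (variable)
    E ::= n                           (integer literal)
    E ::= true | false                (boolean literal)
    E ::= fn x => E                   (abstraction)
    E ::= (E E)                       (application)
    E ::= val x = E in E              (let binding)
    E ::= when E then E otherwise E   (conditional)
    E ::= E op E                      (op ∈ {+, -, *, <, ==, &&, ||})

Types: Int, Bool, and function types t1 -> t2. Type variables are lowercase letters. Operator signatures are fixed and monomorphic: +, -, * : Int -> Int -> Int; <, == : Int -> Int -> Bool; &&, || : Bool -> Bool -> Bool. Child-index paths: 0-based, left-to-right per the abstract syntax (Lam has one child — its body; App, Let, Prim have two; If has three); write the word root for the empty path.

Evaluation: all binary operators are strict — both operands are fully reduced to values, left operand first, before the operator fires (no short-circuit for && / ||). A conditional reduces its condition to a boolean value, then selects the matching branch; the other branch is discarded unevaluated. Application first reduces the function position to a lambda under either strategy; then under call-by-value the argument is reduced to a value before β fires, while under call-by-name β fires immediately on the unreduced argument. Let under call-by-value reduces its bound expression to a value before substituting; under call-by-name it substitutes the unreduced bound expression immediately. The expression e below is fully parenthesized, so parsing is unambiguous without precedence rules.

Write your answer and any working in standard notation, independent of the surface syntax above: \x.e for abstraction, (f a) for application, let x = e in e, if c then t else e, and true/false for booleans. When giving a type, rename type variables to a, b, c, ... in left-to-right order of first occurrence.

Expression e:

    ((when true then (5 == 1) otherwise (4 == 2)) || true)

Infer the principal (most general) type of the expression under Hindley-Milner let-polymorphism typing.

Answer: Bool

Derivation:
  unify Bool ~ Bool
  unify Int ~ Int
  unify Int ~ Int
  unify Int ~ Int
  unify Int ~ Int
  unify Bool ~ Bool
  unify Bool ~ Bool
  unify Bool ~ Bool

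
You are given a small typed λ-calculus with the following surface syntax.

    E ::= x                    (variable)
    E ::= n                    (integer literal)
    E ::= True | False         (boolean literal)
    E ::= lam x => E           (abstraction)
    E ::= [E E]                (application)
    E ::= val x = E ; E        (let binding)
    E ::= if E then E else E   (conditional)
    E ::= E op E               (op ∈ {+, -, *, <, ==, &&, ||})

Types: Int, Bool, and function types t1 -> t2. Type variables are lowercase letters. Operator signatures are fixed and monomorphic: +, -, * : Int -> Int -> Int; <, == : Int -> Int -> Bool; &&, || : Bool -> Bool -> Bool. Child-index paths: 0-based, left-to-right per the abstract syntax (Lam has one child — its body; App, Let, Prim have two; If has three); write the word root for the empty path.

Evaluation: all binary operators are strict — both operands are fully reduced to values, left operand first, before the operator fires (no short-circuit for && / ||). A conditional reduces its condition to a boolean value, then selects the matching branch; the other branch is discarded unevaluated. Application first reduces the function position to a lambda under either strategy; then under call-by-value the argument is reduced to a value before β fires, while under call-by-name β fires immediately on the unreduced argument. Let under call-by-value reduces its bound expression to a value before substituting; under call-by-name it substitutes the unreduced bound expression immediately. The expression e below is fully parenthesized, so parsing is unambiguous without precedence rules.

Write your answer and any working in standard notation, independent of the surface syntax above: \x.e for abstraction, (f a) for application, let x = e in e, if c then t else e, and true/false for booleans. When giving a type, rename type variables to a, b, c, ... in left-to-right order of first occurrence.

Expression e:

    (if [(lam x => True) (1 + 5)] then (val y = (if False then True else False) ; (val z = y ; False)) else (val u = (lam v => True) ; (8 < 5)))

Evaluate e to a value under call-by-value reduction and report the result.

Derivation:
step 0: (if ((\x.true) (1 + 5)) then (let y = (if false then true else false) in (let z = y in false)) else (let u = (\v.true) in (8 < 5)))
step 1: [delta@0.1] (if ((\x.true) 6) then (let y = (if false then true else false) in (let z = y in false)) else (let u = (\v.true) in (8 < 5)))
step 2: [beta@0] (if true then (let y = (if false then true else false) in (let z = y in false)) else (let u = (\v.true) in (8 < 5)))
step 3: [if@root] (let y = (if false then true else false) in (let z = y in false))
step 4: [if@0] (let y = false in (let z = y in false))
step 5: [let@root] (let z = false in false)
step 6: [let@root] false

Answer: false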